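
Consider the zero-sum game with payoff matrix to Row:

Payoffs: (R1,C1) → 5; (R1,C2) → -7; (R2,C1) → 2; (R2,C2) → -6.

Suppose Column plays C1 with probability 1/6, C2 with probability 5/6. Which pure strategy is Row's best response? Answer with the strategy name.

R2

Expected payoff of R1: (1/6)·5 + (5/6)·(-7) = -5.
Expected payoff of R2: (1/6)·2 + (5/6)·(-6) = -14/3.
The largest is -14/3, so Row's best response is R2.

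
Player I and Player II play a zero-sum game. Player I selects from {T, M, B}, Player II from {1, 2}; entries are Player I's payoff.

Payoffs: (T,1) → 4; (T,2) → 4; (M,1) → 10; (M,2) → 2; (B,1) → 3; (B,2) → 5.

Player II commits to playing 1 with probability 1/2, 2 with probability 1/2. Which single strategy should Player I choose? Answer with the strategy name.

M

Expected payoff of T: (1/2)·4 + (1/2)·4 = 4.
Expected payoff of M: (1/2)·10 + (1/2)·2 = 6.
Expected payoff of B: (1/2)·3 + (1/2)·5 = 4.
The largest is 6, so Player I's best response is M.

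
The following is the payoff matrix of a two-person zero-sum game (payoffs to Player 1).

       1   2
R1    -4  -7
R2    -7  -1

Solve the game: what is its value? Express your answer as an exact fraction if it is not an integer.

Row minima: R1 → -7, R2 → -7; maximin = -7.
Column maxima: 1 → -4, 2 → -1; minimax = -4.
-7 ≠ -4, so there is no saddle point; optimal play is mixed.
Let Player 1 play R1 with probability p. Expected payoff against 1: (-4)p + (-7)(1−p) = 3p − 7; against 2: (-7)p + (-1)(1−p) = −6p − 1.
Setting these equal: 3p − 7 = −6p − 1 ⇒ 9p = 6 ⇒ p = 2/3, and the value is (3)·(2/3) − 7 = -5.
For Player 2: with q = P(1), equating R1's and R2's payoffs gives 3q − 7 = −6q − 1 ⇒ q = 2/3.

-5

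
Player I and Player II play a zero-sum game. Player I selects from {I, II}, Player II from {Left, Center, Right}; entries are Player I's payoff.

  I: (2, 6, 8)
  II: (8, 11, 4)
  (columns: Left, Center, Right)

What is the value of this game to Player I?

28/5

Row minima: I → 2, II → 4; maximin = 4.
Column maxima: Left → 8, Center → 11, Right → 8; minimax = 8.
4 ≠ 8, so there is no saddle point; optimal play is mixed.
Center is strictly dominated by Left (it gives Player I strictly more in every row), so Player II never plays it.
On the remaining 2×2 (I, II vs Left, Right):
Let Player I play I with probability p. Expected payoff against Left: 2p + 8(1−p) = −6p + 8; against Right: 8p + 4(1−p) = 4p + 4.
Setting these equal: −6p + 8 = 4p + 4 ⇒ −10p = -4 ⇒ p = 2/5, and the value is (-6)·(2/5) + 8 = 28/5.
For Player II: with q = P(Left), equating I's and II's payoffs gives −6q + 8 = 4q + 4 ⇒ q = 2/5.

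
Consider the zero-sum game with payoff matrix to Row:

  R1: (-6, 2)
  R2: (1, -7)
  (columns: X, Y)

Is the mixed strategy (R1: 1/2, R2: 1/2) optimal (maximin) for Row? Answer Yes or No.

Yes

Against X this mix gives (1/2)·(-6) + (1/2)·1 = -5/2.
Against Y this mix gives (1/2)·2 + (1/2)·(-7) = -5/2.
All of Column's active replies (X, Y) yield -5/2, and no column does worse for Row. The mix makes Column indifferent and guarantees -5/2, so it is optimal.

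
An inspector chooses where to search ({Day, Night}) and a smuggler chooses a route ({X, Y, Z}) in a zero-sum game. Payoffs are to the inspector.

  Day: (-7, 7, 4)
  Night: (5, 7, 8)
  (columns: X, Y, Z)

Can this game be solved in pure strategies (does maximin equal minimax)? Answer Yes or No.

Yes

Row minima: Day → -7, Night → 5; maximin = 5.
Column maxima: X → 5, Y → 7, Z → 8; minimax = 5.
maximin = minimax = 5, so a saddle point exists.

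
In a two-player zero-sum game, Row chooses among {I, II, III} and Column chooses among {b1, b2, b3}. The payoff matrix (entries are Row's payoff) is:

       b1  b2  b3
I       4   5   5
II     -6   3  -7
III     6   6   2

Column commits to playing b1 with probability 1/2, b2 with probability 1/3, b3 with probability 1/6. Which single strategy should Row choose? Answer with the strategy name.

III

Expected payoff of I: (1/2)·4 + (1/3)·5 + (1/6)·5 = 9/2.
Expected payoff of II: (1/2)·(-6) + (1/3)·3 + (1/6)·(-7) = -19/6.
Expected payoff of III: (1/2)·6 + (1/3)·6 + (1/6)·2 = 16/3.
The largest is 16/3, so Row's best response is III.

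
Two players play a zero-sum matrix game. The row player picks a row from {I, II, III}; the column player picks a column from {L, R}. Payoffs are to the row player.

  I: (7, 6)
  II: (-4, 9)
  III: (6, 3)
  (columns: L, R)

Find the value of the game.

Row minima: I → 6, II → -4, III → 3; maximin = 6.
Column maxima: L → 7, R → 9; minimax = 7.
6 ≠ 7, so there is no saddle point; optimal play is mixed.
III is strictly dominated by I, so the row player never plays it.
On the remaining 2×2 (I, II vs L, R):
Let the row player play I with probability p. Expected payoff against L: 7p + (-4)(1−p) = 11p − 4; against R: 6p + 9(1−p) = −3p + 9.
Setting these equal: 11p − 4 = −3p + 9 ⇒ 14p = 13 ⇒ p = 13/14, and the value is (11)·(13/14) − 4 = 87/14.
For the column player: with q = P(L), equating I's and II's payoffs gives q + 6 = −13q + 9 ⇒ q = 3/14.

87/14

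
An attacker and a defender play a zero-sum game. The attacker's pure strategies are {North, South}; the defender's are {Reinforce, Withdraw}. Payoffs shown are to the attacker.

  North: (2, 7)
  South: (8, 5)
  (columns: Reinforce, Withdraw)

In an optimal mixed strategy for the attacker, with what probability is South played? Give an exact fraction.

5/8

Row minima: North → 2, South → 5; maximin = 5.
Column maxima: Reinforce → 8, Withdraw → 7; minimax = 7.
5 ≠ 7, so there is no saddle point; optimal play is mixed.
Let the attacker play North with probability p. Expected payoff against Reinforce: 2p + 8(1−p) = −6p + 8; against Withdraw: 7p + 5(1−p) = 2p + 5.
Setting these equal: −6p + 8 = 2p + 5 ⇒ −8p = -3 ⇒ p = 3/8, and the value is (-6)·(3/8) + 8 = 23/4.
For the defender: with q = P(Reinforce), equating North's and South's payoffs gives −5q + 7 = 3q + 5 ⇒ q = 1/4.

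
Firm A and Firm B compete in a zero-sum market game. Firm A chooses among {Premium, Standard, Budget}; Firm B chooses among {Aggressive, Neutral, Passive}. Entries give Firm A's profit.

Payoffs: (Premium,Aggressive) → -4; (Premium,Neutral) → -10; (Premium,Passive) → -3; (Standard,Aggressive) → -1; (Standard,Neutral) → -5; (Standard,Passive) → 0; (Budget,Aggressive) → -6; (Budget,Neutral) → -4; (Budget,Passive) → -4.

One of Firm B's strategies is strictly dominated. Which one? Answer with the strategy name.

Passive

Aggressive holds Firm A's payoff strictly below Passive in every row: -4 < -3, -1 < 0, -6 < -4.
So Passive is strictly dominated for Firm B.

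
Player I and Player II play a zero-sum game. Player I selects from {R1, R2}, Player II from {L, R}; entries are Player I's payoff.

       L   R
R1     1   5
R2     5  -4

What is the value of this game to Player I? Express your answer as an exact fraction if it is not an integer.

Row minima: R1 → 1, R2 → -4; maximin = 1.
Column maxima: L → 5, R → 5; minimax = 5.
1 ≠ 5, so there is no saddle point; optimal play is mixed.
Let Player I play R1 with probability p. Expected payoff against L: 1p + 5(1−p) = −4p + 5; against R: 5p + (-4)(1−p) = 9p − 4.
Setting these equal: −4p + 5 = 9p − 4 ⇒ −13p = -9 ⇒ p = 9/13, and the value is (-4)·(9/13) + 5 = 29/13.
For Player II: with q = P(L), equating R1's and R2's payoffs gives −4q + 5 = 9q − 4 ⇒ q = 9/13.

29/13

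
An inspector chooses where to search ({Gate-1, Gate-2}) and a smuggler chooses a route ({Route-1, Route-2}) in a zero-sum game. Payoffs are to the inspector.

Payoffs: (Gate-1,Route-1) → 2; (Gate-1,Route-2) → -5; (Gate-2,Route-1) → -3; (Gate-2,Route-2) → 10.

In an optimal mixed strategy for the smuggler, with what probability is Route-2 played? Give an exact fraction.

1/4

Row minima: Gate-1 → -5, Gate-2 → -3; maximin = -3.
Column maxima: Route-1 → 2, Route-2 → 10; minimax = 2.
-3 ≠ 2, so there is no saddle point; optimal play is mixed.
Let the inspector play Gate-1 with probability p. Expected payoff against Route-1: 2p + (-3)(1−p) = 5p − 3; against Route-2: (-5)p + 10(1−p) = −15p + 10.
Setting these equal: 5p − 3 = −15p + 10 ⇒ 20p = 13 ⇒ p = 13/20, and the value is (5)·(13/20) − 3 = 1/4.
For the smuggler: with q = P(Route-1), equating Gate-1's and Gate-2's payoffs gives 7q − 5 = −13q + 10 ⇒ q = 3/4.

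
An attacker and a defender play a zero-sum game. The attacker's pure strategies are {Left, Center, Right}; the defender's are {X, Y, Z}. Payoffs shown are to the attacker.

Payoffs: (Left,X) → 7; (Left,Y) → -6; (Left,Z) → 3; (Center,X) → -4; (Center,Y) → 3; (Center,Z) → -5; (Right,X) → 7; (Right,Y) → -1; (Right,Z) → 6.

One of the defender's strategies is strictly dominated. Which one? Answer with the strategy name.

X

Z holds the attacker's payoff strictly below X in every row: 3 < 7, -5 < -4, 6 < 7.
So X is strictly dominated for the defender.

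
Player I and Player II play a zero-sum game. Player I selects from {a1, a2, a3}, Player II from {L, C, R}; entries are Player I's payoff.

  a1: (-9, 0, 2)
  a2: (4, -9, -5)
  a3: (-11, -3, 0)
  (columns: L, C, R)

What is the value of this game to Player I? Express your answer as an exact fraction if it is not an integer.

Row minima: a1 → -9, a2 → -9, a3 → -11; maximin = -9.
Column maxima: L → 4, C → 0, R → 2; minimax = 0.
-9 ≠ 0, so there is no saddle point; optimal play is mixed.
a3 is strictly dominated by a1, so Player I never plays it.
R is strictly dominated by C (it gives Player I strictly more in every row), so Player II never plays it.
On the remaining 2×2 (a1, a2 vs L, C):
Let Player I play a1 with probability p. Expected payoff against L: (-9)p + 4(1−p) = −13p + 4; against C: 0p + (-9)(1−p) = 9p − 9.
Setting these equal: −13p + 4 = 9p − 9 ⇒ −22p = -13 ⇒ p = 13/22, and the value is (-13)·(13/22) + 4 = -81/22.
For Player II: with q = P(L), equating a1's and a2's payoffs gives −9q = 13q − 9 ⇒ q = 9/22.

-81/22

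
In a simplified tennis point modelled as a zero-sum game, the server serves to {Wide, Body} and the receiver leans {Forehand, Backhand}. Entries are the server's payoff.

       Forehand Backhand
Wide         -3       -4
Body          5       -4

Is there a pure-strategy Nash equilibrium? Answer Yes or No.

Row minima: Wide → -4, Body → -4; maximin = -4.
Column maxima: Forehand → 5, Backhand → -4; minimax = -4.
maximin = minimax = -4, so a saddle point exists.

Yes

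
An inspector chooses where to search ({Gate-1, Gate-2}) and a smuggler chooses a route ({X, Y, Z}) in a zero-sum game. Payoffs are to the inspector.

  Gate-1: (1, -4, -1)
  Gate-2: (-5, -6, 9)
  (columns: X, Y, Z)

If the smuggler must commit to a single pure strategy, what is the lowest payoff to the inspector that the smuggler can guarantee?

Column maxima: X → 1, Y → -4, Z → 9.
The smallest of these is -4.

-4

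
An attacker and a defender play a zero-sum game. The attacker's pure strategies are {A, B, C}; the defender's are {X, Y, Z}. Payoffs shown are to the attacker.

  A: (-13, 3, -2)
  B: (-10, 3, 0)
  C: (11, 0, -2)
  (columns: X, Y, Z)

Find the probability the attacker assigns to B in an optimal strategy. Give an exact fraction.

Row minima: A → -13, B → -10, C → -2; maximin = -2.
Column maxima: X → 11, Y → 3, Z → 0; minimax = 0.
-2 ≠ 0, so there is no saddle point; optimal play is mixed.
Y is strictly dominated by Z (it gives the attacker strictly more in every row), so the defender never plays it.
With Y eliminated, A is strictly dominated by B (B gives the attacker strictly more in every remaining column), so the attacker never plays it.
On the remaining 2×2 (B, C vs X, Z):
Let the attacker play B with probability p. Expected payoff against X: (-10)p + 11(1−p) = −21p + 11; against Z: 0p + (-2)(1−p) = 2p − 2.
Setting these equal: −21p + 11 = 2p − 2 ⇒ −23p = -13 ⇒ p = 13/23, and the value is (-21)·(13/23) + 11 = -20/23.
For the defender: with q = P(X), equating B's and C's payoffs gives −10q = 13q − 2 ⇒ q = 2/23.

13/23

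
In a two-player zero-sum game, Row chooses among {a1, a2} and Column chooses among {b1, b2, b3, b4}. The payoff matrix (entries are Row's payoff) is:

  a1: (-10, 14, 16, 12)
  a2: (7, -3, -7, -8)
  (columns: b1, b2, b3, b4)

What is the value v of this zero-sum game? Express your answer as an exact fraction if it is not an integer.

Row minima: a1 → -10, a2 → -8; maximin = -8.
Column maxima: b1 → 7, b2 → 14, b3 → 16, b4 → 12; minimax = 7.
-8 ≠ 7, so there is no saddle point; optimal play is mixed.
b2 is strictly dominated by b4 (it gives Row strictly more in every row), so Column never plays it.
b3 is strictly dominated by b4 (it gives Row strictly more in every row), so Column never plays it.
On the remaining 2×2 (a1, a2 vs b1, b4):
Let Row play a1 with probability p. Expected payoff against b1: (-10)p + 7(1−p) = −17p + 7; against b4: 12p + (-8)(1−p) = 20p − 8.
Setting these equal: −17p + 7 = 20p − 8 ⇒ −37p = -15 ⇒ p = 15/37, and the value is (-17)·(15/37) + 7 = 4/37.
For Column: with q = P(b1), equating a1's and a2's payoffs gives −22q + 12 = 15q − 8 ⇒ q = 20/37.

4/37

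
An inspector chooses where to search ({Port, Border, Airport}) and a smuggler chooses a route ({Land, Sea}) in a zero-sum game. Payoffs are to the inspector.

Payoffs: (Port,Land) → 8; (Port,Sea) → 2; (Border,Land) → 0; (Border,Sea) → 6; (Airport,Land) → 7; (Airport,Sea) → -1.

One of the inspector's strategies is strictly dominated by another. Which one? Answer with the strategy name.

Airport

Port gives a strictly higher payoff than Airport against every column: 8 > 7, 2 > -1.
So Airport is strictly dominated and the inspector never plays it.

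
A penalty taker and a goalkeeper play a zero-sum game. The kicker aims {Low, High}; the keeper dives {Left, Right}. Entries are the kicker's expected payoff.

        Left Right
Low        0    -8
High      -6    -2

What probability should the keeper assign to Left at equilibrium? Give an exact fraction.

Row minima: Low → -8, High → -6; maximin = -6.
Column maxima: Left → 0, Right → -2; minimax = -2.
-6 ≠ -2, so there is no saddle point; optimal play is mixed.
Let the kicker play Low with probability p. Expected payoff against Left: 0p + (-6)(1−p) = 6p − 6; against Right: (-8)p + (-2)(1−p) = −6p − 2.
Setting these equal: 6p − 6 = −6p − 2 ⇒ 12p = 4 ⇒ p = 1/3, and the value is (6)·(1/3) − 6 = -4.
For the keeper: with q = P(Left), equating Low's and High's payoffs gives 8q − 8 = −4q − 2 ⇒ q = 1/2.

1/2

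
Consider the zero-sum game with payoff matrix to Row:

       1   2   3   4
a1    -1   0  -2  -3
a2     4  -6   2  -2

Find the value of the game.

Row minima: a1 → -3, a2 → -6; maximin = -3.
Column maxima: 1 → 4, 2 → 0, 3 → 2, 4 → -2; minimax = -2.
-3 ≠ -2, so there is no saddle point; optimal play is mixed.
1 is strictly dominated by 3 (it gives Row strictly more in every row), so Column never plays it.
3 is strictly dominated by 4 (it gives Row strictly more in every row), so Column never plays it.
On the remaining 2×2 (a1, a2 vs 2, 4):
Let Row play a1 with probability p. Expected payoff against 2: 0p + (-6)(1−p) = 6p − 6; against 4: (-3)p + (-2)(1−p) = −p − 2.
Setting these equal: 6p − 6 = −p − 2 ⇒ 7p = 4 ⇒ p = 4/7, and the value is (6)·(4/7) − 6 = -18/7.
For Column: with q = P(2), equating a1's and a2's payoffs gives 3q − 3 = −4q − 2 ⇒ q = 1/7.

-18/7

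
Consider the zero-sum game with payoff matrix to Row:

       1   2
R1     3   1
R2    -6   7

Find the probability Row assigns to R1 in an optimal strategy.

Row minima: R1 → 1, R2 → -6; maximin = 1.
Column maxima: 1 → 3, 2 → 7; minimax = 3.
1 ≠ 3, so there is no saddle point; optimal play is mixed.
Let Row play R1 with probability p. Expected payoff against 1: 3p + (-6)(1−p) = 9p − 6; against 2: 1p + 7(1−p) = −6p + 7.
Setting these equal: 9p − 6 = −6p + 7 ⇒ 15p = 13 ⇒ p = 13/15, and the value is (9)·(13/15) − 6 = 9/5.
For Column: with q = P(1), equating R1's and R2's payoffs gives 2q + 1 = −13q + 7 ⇒ q = 2/5.

13/15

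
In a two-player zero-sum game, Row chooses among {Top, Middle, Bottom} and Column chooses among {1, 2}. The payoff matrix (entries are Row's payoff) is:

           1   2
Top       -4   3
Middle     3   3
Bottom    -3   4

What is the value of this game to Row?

3

Row minima: Top → -4, Middle → 3, Bottom → -3; maximin = 3.
Column maxima: 1 → 3, 2 → 4; minimax = 3.
Since maximin = minimax = 3, there is a saddle point and the value is 3.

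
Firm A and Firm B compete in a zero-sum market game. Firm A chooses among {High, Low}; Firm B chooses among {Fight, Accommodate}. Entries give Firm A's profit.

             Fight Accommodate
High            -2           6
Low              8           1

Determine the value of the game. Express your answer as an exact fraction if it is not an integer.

10/3

Row minima: High → -2, Low → 1; maximin = 1.
Column maxima: Fight → 8, Accommodate → 6; minimax = 6.
1 ≠ 6, so there is no saddle point; optimal play is mixed.
Let Firm A play High with probability p. Expected payoff against Fight: (-2)p + 8(1−p) = −10p + 8; against Accommodate: 6p + 1(1−p) = 5p + 1.
Setting these equal: −10p + 8 = 5p + 1 ⇒ −15p = -7 ⇒ p = 7/15, and the value is (-10)·(7/15) + 8 = 10/3.
For Firm B: with q = P(Fight), equating High's and Low's payoffs gives −8q + 6 = 7q + 1 ⇒ q = 1/3.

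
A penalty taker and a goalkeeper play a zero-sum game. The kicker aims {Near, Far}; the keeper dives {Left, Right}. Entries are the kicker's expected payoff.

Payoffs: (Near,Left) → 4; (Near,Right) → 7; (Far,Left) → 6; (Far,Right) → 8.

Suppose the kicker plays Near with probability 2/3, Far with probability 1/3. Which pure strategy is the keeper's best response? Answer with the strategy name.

If the keeper plays Left, the kicker's expected payoff is (2/3)·4 + (1/3)·6 = 14/3.
If the keeper plays Right, the kicker's expected payoff is (2/3)·7 + (1/3)·8 = 22/3.
The keeper minimizes the kicker's payoff; the smallest is 14/3, so the best response is Left.

Left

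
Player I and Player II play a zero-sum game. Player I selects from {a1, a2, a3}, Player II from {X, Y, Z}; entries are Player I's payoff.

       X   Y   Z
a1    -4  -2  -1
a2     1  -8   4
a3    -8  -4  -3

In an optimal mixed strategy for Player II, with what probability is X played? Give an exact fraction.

6/11

Row minima: a1 → -4, a2 → -8, a3 → -8; maximin = -4.
Column maxima: X → 1, Y → -2, Z → 4; minimax = -2.
-4 ≠ -2, so there is no saddle point; optimal play is mixed.
a3 is strictly dominated by a1, so Player I never plays it.
Z is strictly dominated by X (it gives Player I strictly more in every row), so Player II never plays it.
On the remaining 2×2 (a1, a2 vs X, Y):
Let Player I play a1 with probability p. Expected payoff against X: (-4)p + 1(1−p) = −5p + 1; against Y: (-2)p + (-8)(1−p) = 6p − 8.
Setting these equal: −5p + 1 = 6p − 8 ⇒ −11p = -9 ⇒ p = 9/11, and the value is (-5)·(9/11) + 1 = -34/11.
For Player II: with q = P(X), equating a1's and a2's payoffs gives −2q − 2 = 9q − 8 ⇒ q = 6/11.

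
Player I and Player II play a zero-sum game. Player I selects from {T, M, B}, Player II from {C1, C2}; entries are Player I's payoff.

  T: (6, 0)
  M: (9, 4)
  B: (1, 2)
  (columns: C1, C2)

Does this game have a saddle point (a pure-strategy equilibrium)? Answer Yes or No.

Row minima: T → 0, M → 4, B → 1; maximin = 4.
Column maxima: C1 → 9, C2 → 4; minimax = 4.
maximin = minimax = 4, so a saddle point exists.

Yes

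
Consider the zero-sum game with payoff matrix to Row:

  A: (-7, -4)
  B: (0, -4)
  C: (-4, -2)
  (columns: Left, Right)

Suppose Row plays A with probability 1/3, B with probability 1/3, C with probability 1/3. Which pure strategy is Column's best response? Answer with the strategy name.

If Column plays Left, Row's expected payoff is (1/3)·(-7) + (1/3)·0 + (1/3)·(-4) = -11/3.
If Column plays Right, Row's expected payoff is (1/3)·(-4) + (1/3)·(-4) + (1/3)·(-2) = -10/3.
Column minimizes Row's payoff; the smallest is -11/3, so the best response is Left.

Left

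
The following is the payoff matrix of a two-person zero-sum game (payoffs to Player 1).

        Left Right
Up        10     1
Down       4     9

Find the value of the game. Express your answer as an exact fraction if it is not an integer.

Row minima: Up → 1, Down → 4; maximin = 4.
Column maxima: Left → 10, Right → 9; minimax = 9.
4 ≠ 9, so there is no saddle point; optimal play is mixed.
Let Player 1 play Up with probability p. Expected payoff against Left: 10p + 4(1−p) = 6p + 4; against Right: 1p + 9(1−p) = −8p + 9.
Setting these equal: 6p + 4 = −8p + 9 ⇒ 14p = 5 ⇒ p = 5/14, and the value is (6)·(5/14) + 4 = 43/7.
For Player 2: with q = P(Left), equating Up's and Down's payoffs gives 9q + 1 = −5q + 9 ⇒ q = 4/7.

43/7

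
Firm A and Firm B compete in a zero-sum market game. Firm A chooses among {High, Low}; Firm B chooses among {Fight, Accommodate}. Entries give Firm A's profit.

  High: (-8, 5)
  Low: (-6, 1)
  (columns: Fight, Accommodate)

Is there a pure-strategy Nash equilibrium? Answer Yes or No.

Row minima: High → -8, Low → -6; maximin = -6.
Column maxima: Fight → -6, Accommodate → 5; minimax = -6.
maximin = minimax = -6, so a saddle point exists.

Yes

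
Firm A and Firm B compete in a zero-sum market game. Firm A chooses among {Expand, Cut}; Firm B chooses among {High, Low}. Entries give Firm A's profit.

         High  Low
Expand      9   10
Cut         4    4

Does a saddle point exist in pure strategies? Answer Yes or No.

Yes

Row minima: Expand → 9, Cut → 4; maximin = 9.
Column maxima: High → 9, Low → 10; minimax = 9.
maximin = minimax = 9, so a saddle point exists.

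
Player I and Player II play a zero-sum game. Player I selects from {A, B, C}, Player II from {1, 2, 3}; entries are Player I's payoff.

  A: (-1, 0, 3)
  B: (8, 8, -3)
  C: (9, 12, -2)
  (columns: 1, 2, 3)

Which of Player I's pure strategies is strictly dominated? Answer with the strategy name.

B

C gives a strictly higher payoff than B against every column: 9 > 8, 12 > 8, -2 > -3.
So B is strictly dominated and Player I never plays it.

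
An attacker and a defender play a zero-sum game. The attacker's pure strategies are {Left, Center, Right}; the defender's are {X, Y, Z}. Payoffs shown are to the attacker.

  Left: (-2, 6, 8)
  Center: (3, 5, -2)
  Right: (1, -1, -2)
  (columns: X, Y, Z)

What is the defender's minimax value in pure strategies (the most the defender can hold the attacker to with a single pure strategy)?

3

Column maxima: X → 3, Y → 6, Z → 8.
The smallest of these is 3.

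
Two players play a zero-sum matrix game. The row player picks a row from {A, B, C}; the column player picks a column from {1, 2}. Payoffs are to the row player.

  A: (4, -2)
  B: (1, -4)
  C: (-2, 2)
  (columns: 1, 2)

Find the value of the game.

Row minima: A → -2, B → -4, C → -2; maximin = -2.
Column maxima: 1 → 4, 2 → 2; minimax = 2.
-2 ≠ 2, so there is no saddle point; optimal play is mixed.
B is strictly dominated by A, so the row player never plays it.
On the remaining 2×2 (A, C vs 1, 2):
Let the row player play A with probability p. Expected payoff against 1: 4p + (-2)(1−p) = 6p − 2; against 2: (-2)p + 2(1−p) = −4p + 2.
Setting these equal: 6p − 2 = −4p + 2 ⇒ 10p = 4 ⇒ p = 2/5, and the value is (6)·(2/5) − 2 = 2/5.
For the column player: with q = P(1), equating A's and C's payoffs gives 6q − 2 = −4q + 2 ⇒ q = 2/5.

2/5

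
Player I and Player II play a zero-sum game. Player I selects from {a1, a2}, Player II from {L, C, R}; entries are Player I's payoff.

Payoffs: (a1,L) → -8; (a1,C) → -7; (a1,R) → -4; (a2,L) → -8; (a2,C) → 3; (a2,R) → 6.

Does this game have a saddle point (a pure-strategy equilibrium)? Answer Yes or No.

Yes

Row minima: a1 → -8, a2 → -8; maximin = -8.
Column maxima: L → -8, C → 3, R → 6; minimax = -8.
maximin = minimax = -8, so a saddle point exists.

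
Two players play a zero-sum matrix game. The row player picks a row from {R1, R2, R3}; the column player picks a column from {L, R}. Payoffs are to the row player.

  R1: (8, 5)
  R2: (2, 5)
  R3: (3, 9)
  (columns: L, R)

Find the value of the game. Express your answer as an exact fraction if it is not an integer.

19/3

Row minima: R1 → 5, R2 → 2, R3 → 3; maximin = 5.
Column maxima: L → 8, R → 9; minimax = 8.
5 ≠ 8, so there is no saddle point; optimal play is mixed.
R2 is strictly dominated by R3, so the row player never plays it.
On the remaining 2×2 (R1, R3 vs L, R):
Let the row player play R1 with probability p. Expected payoff against L: 8p + 3(1−p) = 5p + 3; against R: 5p + 9(1−p) = −4p + 9.
Setting these equal: 5p + 3 = −4p + 9 ⇒ 9p = 6 ⇒ p = 2/3, and the value is (5)·(2/3) + 3 = 19/3.
For the column player: with q = P(L), equating R1's and R3's payoffs gives 3q + 5 = −6q + 9 ⇒ q = 4/9.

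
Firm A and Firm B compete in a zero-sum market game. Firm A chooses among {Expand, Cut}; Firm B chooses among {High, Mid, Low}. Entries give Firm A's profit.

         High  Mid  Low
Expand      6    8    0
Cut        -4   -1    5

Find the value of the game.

Row minima: Expand → 0, Cut → -4; maximin = 0.
Column maxima: High → 6, Mid → 8, Low → 5; minimax = 5.
0 ≠ 5, so there is no saddle point; optimal play is mixed.
Mid is strictly dominated by High (it gives Firm A strictly more in every row), so Firm B never plays it.
On the remaining 2×2 (Expand, Cut vs High, Low):
Let Firm A play Expand with probability p. Expected payoff against High: 6p + (-4)(1−p) = 10p − 4; against Low: 0p + 5(1−p) = −5p + 5.
Setting these equal: 10p − 4 = −5p + 5 ⇒ 15p = 9 ⇒ p = 3/5, and the value is (10)·(3/5) − 4 = 2.
For Firm B: with q = P(High), equating Expand's and Cut's payoffs gives 6q = −9q + 5 ⇒ q = 1/3.

2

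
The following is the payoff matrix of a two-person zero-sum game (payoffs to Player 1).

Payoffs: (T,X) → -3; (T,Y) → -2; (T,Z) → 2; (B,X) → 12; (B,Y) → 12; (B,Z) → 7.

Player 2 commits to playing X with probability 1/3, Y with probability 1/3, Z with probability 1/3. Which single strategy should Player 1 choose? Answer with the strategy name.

Expected payoff of T: (1/3)·(-3) + (1/3)·(-2) + (1/3)·2 = -1.
Expected payoff of B: (1/3)·12 + (1/3)·12 + (1/3)·7 = 31/3.
The largest is 31/3, so Player 1's best response is B.

B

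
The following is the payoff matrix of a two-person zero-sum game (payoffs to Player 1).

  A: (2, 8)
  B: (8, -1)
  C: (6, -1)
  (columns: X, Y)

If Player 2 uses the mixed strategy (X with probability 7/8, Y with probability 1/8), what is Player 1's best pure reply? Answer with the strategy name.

B

Expected payoff of A: (7/8)·2 + (1/8)·8 = 11/4.
Expected payoff of B: (7/8)·8 + (1/8)·(-1) = 55/8.
Expected payoff of C: (7/8)·6 + (1/8)·(-1) = 41/8.
The largest is 55/8, so Player 1's best response is B.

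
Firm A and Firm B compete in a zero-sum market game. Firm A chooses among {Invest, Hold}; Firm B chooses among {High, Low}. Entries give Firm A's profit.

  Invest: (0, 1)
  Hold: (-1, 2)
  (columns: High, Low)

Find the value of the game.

0

Row minima: Invest → 0, Hold → -1; maximin = 0.
Column maxima: High → 0, Low → 2; minimax = 0.
Since maximin = minimax = 0, there is a saddle point and the value is 0.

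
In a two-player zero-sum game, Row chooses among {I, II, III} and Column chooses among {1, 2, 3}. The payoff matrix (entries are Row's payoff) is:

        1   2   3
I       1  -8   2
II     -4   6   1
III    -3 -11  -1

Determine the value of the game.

-26/19

Row minima: I → -8, II → -4, III → -11; maximin = -4.
Column maxima: 1 → 1, 2 → 6, 3 → 2; minimax = 1.
-4 ≠ 1, so there is no saddle point; optimal play is mixed.
III is strictly dominated by I, so Row never plays it.
3 is strictly dominated by 1 (it gives Row strictly more in every row), so Column never plays it.
On the remaining 2×2 (I, II vs 1, 2):
Let Row play I with probability p. Expected payoff against 1: 1p + (-4)(1−p) = 5p − 4; against 2: (-8)p + 6(1−p) = −14p + 6.
Setting these equal: 5p − 4 = −14p + 6 ⇒ 19p = 10 ⇒ p = 10/19, and the value is (5)·(10/19) − 4 = -26/19.
For Column: with q = P(1), equating I's and II's payoffs gives 9q − 8 = −10q + 6 ⇒ q = 14/19.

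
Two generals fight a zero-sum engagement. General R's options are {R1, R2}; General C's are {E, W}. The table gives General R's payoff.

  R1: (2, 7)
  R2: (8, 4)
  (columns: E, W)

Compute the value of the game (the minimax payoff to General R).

16/3

Row minima: R1 → 2, R2 → 4; maximin = 4.
Column maxima: E → 8, W → 7; minimax = 7.
4 ≠ 7, so there is no saddle point; optimal play is mixed.
Let General R play R1 with probability p. Expected payoff against E: 2p + 8(1−p) = −6p + 8; against W: 7p + 4(1−p) = 3p + 4.
Setting these equal: −6p + 8 = 3p + 4 ⇒ −9p = -4 ⇒ p = 4/9, and the value is (-6)·(4/9) + 8 = 16/3.
For General C: with q = P(E), equating R1's and R2's payoffs gives −5q + 7 = 4q + 4 ⇒ q = 1/3.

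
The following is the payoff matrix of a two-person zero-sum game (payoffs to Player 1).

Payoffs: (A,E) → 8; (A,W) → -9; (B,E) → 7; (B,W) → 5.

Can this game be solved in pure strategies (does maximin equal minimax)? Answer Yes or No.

Row minima: A → -9, B → 5; maximin = 5.
Column maxima: E → 8, W → 5; minimax = 5.
maximin = minimax = 5, so a saddle point exists.

Yes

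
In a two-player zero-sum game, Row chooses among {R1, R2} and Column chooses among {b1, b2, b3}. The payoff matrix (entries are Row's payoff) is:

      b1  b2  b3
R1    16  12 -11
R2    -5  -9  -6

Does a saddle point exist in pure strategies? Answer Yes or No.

No

Row minima: R1 → -11, R2 → -9; maximin = -9.
Column maxima: b1 → 16, b2 → 12, b3 → -6; minimax = -6.
-9 ≠ -6, so no pure-strategy equilibrium exists.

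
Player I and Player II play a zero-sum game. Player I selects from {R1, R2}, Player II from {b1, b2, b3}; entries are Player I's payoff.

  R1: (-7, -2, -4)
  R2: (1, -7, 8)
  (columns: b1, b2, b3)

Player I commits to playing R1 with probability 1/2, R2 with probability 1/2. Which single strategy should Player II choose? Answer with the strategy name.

b2

If Player II plays b1, Player I's expected payoff is (1/2)·(-7) + (1/2)·1 = -3.
If Player II plays b2, Player I's expected payoff is (1/2)·(-2) + (1/2)·(-7) = -9/2.
If Player II plays b3, Player I's expected payoff is (1/2)·(-4) + (1/2)·8 = 2.
Player II minimizes Player I's payoff; the smallest is -9/2, so the best response is b2.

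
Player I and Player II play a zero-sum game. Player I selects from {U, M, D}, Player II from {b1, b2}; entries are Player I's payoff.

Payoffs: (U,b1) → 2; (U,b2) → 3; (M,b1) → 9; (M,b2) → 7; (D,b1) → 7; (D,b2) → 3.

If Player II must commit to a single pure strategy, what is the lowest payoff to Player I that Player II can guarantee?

7

Column maxima: b1 → 9, b2 → 7.
The smallest of these is 7.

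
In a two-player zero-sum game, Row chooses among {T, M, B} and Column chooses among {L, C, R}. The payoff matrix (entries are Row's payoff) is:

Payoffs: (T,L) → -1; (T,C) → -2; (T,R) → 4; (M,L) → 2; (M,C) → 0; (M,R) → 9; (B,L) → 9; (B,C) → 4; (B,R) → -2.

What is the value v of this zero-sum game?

Row minima: T → -2, M → 0, B → -2; maximin = 0.
Column maxima: L → 9, C → 4, R → 9; minimax = 4.
0 ≠ 4, so there is no saddle point; optimal play is mixed.
T is strictly dominated by M, so Row never plays it.
L is strictly dominated by C (it gives Row strictly more in every row), so Column never plays it.
On the remaining 2×2 (M, B vs C, R):
Let Row play M with probability p. Expected payoff against C: 0p + 4(1−p) = −4p + 4; against R: 9p + (-2)(1−p) = 11p − 2.
Setting these equal: −4p + 4 = 11p − 2 ⇒ −15p = -6 ⇒ p = 2/5, and the value is (-4)·(2/5) + 4 = 12/5.
For Column: with q = P(C), equating M's and B's payoffs gives −9q + 9 = 6q − 2 ⇒ q = 11/15.

12/5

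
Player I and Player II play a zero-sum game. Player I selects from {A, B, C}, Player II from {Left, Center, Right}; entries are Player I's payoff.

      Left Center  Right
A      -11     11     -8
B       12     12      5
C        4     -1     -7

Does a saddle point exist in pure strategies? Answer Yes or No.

Yes

Row minima: A → -11, B → 5, C → -7; maximin = 5.
Column maxima: Left → 12, Center → 12, Right → 5; minimax = 5.
maximin = minimax = 5, so a saddle point exists.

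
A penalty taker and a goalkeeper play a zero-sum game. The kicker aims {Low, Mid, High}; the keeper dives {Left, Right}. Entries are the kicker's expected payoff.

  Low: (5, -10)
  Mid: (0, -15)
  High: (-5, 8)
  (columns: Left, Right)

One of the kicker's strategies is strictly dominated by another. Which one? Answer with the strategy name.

Low gives a strictly higher payoff than Mid against every column: 5 > 0, -10 > -15.
So Mid is strictly dominated and the kicker never plays it.

Mid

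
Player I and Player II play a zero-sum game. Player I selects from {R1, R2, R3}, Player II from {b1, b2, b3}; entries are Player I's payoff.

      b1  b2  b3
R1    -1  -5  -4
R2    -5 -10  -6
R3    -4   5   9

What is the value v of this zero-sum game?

-25/13

Row minima: R1 → -5, R2 → -10, R3 → -4; maximin = -4.
Column maxima: b1 → -1, b2 → 5, b3 → 9; minimax = -1.
-4 ≠ -1, so there is no saddle point; optimal play is mixed.
R2 is strictly dominated by R1, so Player I never plays it.
b3 is strictly dominated by b2 (it gives Player I strictly more in every row), so Player II never plays it.
On the remaining 2×2 (R1, R3 vs b1, b2):
Let Player I play R1 with probability p. Expected payoff against b1: (-1)p + (-4)(1−p) = 3p − 4; against b2: (-5)p + 5(1−p) = −10p + 5.
Setting these equal: 3p − 4 = −10p + 5 ⇒ 13p = 9 ⇒ p = 9/13, and the value is (3)·(9/13) − 4 = -25/13.
For Player II: with q = P(b1), equating R1's and R3's payoffs gives 4q − 5 = −9q + 5 ⇒ q = 10/13.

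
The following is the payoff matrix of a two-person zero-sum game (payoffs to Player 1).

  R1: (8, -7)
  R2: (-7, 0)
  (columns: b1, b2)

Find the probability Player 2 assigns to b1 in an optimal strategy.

7/22

Row minima: R1 → -7, R2 → -7; maximin = -7.
Column maxima: b1 → 8, b2 → 0; minimax = 0.
-7 ≠ 0, so there is no saddle point; optimal play is mixed.
Let Player 1 play R1 with probability p. Expected payoff against b1: 8p + (-7)(1−p) = 15p − 7; against b2: (-7)p + 0(1−p) = −7p.
Setting these equal: 15p − 7 = −7p ⇒ 22p = 7 ⇒ p = 7/22, and the value is (15)·(7/22) − 7 = -49/22.
For Player 2: with q = P(b1), equating R1's and R2's payoffs gives 15q − 7 = −7q ⇒ q = 7/22.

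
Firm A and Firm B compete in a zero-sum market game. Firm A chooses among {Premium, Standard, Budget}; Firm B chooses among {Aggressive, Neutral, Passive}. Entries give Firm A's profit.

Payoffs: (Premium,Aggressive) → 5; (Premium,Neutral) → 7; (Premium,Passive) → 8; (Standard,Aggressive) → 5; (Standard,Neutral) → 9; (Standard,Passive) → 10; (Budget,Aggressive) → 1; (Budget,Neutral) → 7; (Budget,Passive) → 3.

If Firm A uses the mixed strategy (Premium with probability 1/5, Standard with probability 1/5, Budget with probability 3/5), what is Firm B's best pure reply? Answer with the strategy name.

Aggressive

If Firm B plays Aggressive, Firm A's expected payoff is (1/5)·5 + (1/5)·5 + (3/5)·1 = 13/5.
If Firm B plays Neutral, Firm A's expected payoff is (1/5)·7 + (1/5)·9 + (3/5)·7 = 37/5.
If Firm B plays Passive, Firm A's expected payoff is (1/5)·8 + (1/5)·10 + (3/5)·3 = 27/5.
Firm B minimizes Firm A's payoff; the smallest is 13/5, so the best response is Aggressive.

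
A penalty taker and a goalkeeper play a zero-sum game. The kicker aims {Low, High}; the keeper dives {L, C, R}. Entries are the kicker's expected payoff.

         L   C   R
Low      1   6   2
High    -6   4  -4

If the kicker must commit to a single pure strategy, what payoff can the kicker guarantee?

Row minima: Low → 1, High → -6.
The best of these is 1.

1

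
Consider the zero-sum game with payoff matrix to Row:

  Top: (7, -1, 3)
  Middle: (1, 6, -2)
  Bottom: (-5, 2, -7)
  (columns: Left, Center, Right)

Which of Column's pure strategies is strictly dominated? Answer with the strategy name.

Left

Right holds Row's payoff strictly below Left in every row: 3 < 7, -2 < 1, -7 < -5.
So Left is strictly dominated for Column.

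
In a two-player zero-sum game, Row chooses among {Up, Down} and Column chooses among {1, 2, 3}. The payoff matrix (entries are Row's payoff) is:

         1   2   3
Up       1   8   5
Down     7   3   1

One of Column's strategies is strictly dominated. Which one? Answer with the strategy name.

2

3 holds Row's payoff strictly below 2 in every row: 5 < 8, 1 < 3.
So 2 is strictly dominated for Column.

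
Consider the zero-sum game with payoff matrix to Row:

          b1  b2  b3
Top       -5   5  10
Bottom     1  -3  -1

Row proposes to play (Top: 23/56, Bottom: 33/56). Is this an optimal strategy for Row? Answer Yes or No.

Against b1 this mix gives (23/56)·(-5) + (33/56)·1 = -41/28.
Against b2 this mix gives (23/56)·5 + (33/56)·(-3) = 2/7.
Against b3 this mix gives (23/56)·10 + (33/56)·(-1) = 197/56.
Column will play b1, holding Row to -41/28. Shifting weight toward the row that does better against b1 would raise this floor (the equalizing mix achieves -5/7 against both b1 and b2), so the proposed strategy is not optimal.

No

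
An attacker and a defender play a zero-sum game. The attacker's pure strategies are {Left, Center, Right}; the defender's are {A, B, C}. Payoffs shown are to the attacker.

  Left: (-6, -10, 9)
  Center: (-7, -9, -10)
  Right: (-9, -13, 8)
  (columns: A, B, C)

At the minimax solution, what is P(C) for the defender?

1/20

Row minima: Left → -10, Center → -10, Right → -13; maximin = -10.
Column maxima: A → -6, B → -9, C → 9; minimax = -9.
-10 ≠ -9, so there is no saddle point; optimal play is mixed.
Right is strictly dominated by Left, so the attacker never plays it.
A is strictly dominated by B (it gives the attacker strictly more in every row), so the defender never plays it.
On the remaining 2×2 (Left, Center vs B, C):
Let the attacker play Left with probability p. Expected payoff against B: (-10)p + (-9)(1−p) = −p − 9; against C: 9p + (-10)(1−p) = 19p − 10.
Setting these equal: −p − 9 = 19p − 10 ⇒ −20p = -1 ⇒ p = 1/20, and the value is (-1)·(1/20) − 9 = -181/20.
For the defender: with q = P(B), equating Left's and Center's payoffs gives −19q + 9 = q − 10 ⇒ q = 19/20.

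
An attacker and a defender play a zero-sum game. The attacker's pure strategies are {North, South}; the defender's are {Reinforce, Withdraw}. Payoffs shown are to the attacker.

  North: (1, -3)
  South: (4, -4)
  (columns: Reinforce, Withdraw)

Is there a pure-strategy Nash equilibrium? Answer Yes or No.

Yes

Row minima: North → -3, South → -4; maximin = -3.
Column maxima: Reinforce → 4, Withdraw → -3; minimax = -3.
maximin = minimax = -3, so a saddle point exists.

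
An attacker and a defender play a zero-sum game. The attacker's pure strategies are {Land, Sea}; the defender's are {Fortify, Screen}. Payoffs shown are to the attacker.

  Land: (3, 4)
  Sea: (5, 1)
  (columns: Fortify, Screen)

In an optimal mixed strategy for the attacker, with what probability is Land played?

4/5

Row minima: Land → 3, Sea → 1; maximin = 3.
Column maxima: Fortify → 5, Screen → 4; minimax = 4.
3 ≠ 4, so there is no saddle point; optimal play is mixed.
Let the attacker play Land with probability p. Expected payoff against Fortify: 3p + 5(1−p) = −2p + 5; against Screen: 4p + 1(1−p) = 3p + 1.
Setting these equal: −2p + 5 = 3p + 1 ⇒ −5p = -4 ⇒ p = 4/5, and the value is (-2)·(4/5) + 5 = 17/5.
For the defender: with q = P(Fortify), equating Land's and Sea's payoffs gives −q + 4 = 4q + 1 ⇒ q = 3/5.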